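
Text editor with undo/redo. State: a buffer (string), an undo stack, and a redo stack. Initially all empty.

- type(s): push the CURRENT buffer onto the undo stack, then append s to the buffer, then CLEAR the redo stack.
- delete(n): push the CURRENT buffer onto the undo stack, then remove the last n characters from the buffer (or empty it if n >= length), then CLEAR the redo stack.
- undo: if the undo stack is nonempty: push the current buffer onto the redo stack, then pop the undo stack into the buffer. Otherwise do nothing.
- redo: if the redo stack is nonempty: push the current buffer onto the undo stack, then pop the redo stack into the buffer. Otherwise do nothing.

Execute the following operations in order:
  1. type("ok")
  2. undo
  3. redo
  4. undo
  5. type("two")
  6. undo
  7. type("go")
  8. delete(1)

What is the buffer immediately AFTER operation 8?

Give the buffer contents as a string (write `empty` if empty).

After op 1 (type): buf='ok' undo_depth=1 redo_depth=0
After op 2 (undo): buf='(empty)' undo_depth=0 redo_depth=1
After op 3 (redo): buf='ok' undo_depth=1 redo_depth=0
After op 4 (undo): buf='(empty)' undo_depth=0 redo_depth=1
After op 5 (type): buf='two' undo_depth=1 redo_depth=0
After op 6 (undo): buf='(empty)' undo_depth=0 redo_depth=1
After op 7 (type): buf='go' undo_depth=1 redo_depth=0
After op 8 (delete): buf='g' undo_depth=2 redo_depth=0

Answer: g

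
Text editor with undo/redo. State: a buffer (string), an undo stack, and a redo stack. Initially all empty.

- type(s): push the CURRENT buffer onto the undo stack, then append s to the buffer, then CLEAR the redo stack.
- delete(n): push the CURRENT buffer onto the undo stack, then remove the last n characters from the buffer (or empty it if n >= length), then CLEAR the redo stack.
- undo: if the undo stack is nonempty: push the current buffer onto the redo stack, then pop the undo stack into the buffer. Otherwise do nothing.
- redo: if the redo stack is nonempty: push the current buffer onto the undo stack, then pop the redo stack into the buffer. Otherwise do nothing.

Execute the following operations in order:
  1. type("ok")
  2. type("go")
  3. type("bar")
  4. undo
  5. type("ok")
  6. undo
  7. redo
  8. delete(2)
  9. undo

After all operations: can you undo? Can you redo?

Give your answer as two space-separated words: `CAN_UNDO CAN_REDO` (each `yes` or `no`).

Answer: yes yes

Derivation:
After op 1 (type): buf='ok' undo_depth=1 redo_depth=0
After op 2 (type): buf='okgo' undo_depth=2 redo_depth=0
After op 3 (type): buf='okgobar' undo_depth=3 redo_depth=0
After op 4 (undo): buf='okgo' undo_depth=2 redo_depth=1
After op 5 (type): buf='okgook' undo_depth=3 redo_depth=0
After op 6 (undo): buf='okgo' undo_depth=2 redo_depth=1
After op 7 (redo): buf='okgook' undo_depth=3 redo_depth=0
After op 8 (delete): buf='okgo' undo_depth=4 redo_depth=0
After op 9 (undo): buf='okgook' undo_depth=3 redo_depth=1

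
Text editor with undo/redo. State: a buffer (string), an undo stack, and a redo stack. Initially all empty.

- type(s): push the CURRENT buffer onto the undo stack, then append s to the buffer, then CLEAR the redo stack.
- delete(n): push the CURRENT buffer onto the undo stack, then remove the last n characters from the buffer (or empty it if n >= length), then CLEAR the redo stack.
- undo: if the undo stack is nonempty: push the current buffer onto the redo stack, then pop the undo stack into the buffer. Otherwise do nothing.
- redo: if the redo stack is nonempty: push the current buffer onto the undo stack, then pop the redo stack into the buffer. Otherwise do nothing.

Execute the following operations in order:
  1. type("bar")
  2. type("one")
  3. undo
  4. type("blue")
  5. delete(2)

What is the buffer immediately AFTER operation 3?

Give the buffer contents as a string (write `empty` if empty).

After op 1 (type): buf='bar' undo_depth=1 redo_depth=0
After op 2 (type): buf='barone' undo_depth=2 redo_depth=0
After op 3 (undo): buf='bar' undo_depth=1 redo_depth=1

Answer: bar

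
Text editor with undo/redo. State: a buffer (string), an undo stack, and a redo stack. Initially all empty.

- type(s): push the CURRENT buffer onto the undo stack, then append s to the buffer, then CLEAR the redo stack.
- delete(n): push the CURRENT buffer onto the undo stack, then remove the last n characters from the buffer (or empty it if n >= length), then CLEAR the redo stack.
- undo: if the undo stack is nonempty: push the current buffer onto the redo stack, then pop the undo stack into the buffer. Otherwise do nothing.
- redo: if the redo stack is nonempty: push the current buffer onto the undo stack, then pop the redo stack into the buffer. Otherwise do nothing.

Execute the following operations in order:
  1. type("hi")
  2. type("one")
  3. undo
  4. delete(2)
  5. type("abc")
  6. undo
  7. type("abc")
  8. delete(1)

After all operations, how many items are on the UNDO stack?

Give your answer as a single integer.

After op 1 (type): buf='hi' undo_depth=1 redo_depth=0
After op 2 (type): buf='hione' undo_depth=2 redo_depth=0
After op 3 (undo): buf='hi' undo_depth=1 redo_depth=1
After op 4 (delete): buf='(empty)' undo_depth=2 redo_depth=0
After op 5 (type): buf='abc' undo_depth=3 redo_depth=0
After op 6 (undo): buf='(empty)' undo_depth=2 redo_depth=1
After op 7 (type): buf='abc' undo_depth=3 redo_depth=0
After op 8 (delete): buf='ab' undo_depth=4 redo_depth=0

Answer: 4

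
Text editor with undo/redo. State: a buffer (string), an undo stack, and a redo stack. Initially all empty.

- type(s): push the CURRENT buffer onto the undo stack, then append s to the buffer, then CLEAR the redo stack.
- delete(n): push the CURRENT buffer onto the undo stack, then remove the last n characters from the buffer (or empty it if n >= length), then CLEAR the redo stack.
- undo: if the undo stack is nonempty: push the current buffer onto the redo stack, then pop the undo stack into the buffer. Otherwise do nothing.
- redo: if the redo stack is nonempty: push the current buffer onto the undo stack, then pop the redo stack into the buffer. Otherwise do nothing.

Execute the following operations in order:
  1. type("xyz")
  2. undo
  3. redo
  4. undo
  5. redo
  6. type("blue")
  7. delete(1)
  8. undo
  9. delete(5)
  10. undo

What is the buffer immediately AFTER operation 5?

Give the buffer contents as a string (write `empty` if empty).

After op 1 (type): buf='xyz' undo_depth=1 redo_depth=0
After op 2 (undo): buf='(empty)' undo_depth=0 redo_depth=1
After op 3 (redo): buf='xyz' undo_depth=1 redo_depth=0
After op 4 (undo): buf='(empty)' undo_depth=0 redo_depth=1
After op 5 (redo): buf='xyz' undo_depth=1 redo_depth=0

Answer: xyz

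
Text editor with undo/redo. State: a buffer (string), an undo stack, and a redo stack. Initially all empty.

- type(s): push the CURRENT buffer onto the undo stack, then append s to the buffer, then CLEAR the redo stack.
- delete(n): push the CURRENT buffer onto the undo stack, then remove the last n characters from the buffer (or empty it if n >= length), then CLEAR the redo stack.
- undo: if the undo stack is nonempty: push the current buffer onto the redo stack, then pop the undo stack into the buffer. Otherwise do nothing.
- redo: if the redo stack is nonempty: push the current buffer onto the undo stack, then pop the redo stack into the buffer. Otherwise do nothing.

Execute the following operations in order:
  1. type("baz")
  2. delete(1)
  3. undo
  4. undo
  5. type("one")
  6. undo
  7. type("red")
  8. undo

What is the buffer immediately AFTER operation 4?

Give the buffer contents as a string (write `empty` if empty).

After op 1 (type): buf='baz' undo_depth=1 redo_depth=0
After op 2 (delete): buf='ba' undo_depth=2 redo_depth=0
After op 3 (undo): buf='baz' undo_depth=1 redo_depth=1
After op 4 (undo): buf='(empty)' undo_depth=0 redo_depth=2

Answer: empty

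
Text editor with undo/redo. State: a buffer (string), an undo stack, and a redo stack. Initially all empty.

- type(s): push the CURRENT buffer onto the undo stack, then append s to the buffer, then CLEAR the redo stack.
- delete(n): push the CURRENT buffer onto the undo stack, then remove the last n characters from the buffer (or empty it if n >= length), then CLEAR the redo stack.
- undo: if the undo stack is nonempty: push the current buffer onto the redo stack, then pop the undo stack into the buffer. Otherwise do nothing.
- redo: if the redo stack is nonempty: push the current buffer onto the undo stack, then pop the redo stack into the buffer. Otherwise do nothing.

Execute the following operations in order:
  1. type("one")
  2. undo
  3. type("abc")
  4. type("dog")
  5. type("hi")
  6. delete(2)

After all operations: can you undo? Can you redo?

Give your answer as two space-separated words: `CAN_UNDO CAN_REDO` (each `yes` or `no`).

Answer: yes no

Derivation:
After op 1 (type): buf='one' undo_depth=1 redo_depth=0
After op 2 (undo): buf='(empty)' undo_depth=0 redo_depth=1
After op 3 (type): buf='abc' undo_depth=1 redo_depth=0
After op 4 (type): buf='abcdog' undo_depth=2 redo_depth=0
After op 5 (type): buf='abcdoghi' undo_depth=3 redo_depth=0
After op 6 (delete): buf='abcdog' undo_depth=4 redo_depth=0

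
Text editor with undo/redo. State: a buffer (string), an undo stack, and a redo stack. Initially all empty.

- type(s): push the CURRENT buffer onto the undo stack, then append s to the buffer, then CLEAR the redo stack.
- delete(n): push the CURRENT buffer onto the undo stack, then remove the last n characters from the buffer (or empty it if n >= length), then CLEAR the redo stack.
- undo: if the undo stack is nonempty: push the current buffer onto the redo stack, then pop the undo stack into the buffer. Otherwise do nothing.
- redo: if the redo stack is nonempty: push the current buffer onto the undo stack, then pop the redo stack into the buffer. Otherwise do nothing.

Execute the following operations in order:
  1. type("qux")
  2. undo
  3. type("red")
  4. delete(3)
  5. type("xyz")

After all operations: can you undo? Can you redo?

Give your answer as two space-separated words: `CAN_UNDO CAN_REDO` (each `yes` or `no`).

Answer: yes no

Derivation:
After op 1 (type): buf='qux' undo_depth=1 redo_depth=0
After op 2 (undo): buf='(empty)' undo_depth=0 redo_depth=1
After op 3 (type): buf='red' undo_depth=1 redo_depth=0
After op 4 (delete): buf='(empty)' undo_depth=2 redo_depth=0
After op 5 (type): buf='xyz' undo_depth=3 redo_depth=0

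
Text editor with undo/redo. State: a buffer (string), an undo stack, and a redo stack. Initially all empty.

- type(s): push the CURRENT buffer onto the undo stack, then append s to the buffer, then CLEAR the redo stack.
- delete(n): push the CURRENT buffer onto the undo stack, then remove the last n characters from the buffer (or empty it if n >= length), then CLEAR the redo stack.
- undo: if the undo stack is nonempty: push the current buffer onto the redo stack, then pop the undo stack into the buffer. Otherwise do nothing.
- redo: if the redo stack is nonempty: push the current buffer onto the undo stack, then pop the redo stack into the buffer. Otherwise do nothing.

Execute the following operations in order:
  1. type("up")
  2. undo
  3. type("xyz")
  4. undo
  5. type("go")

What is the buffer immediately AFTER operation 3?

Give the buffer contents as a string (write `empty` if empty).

Answer: xyz

Derivation:
After op 1 (type): buf='up' undo_depth=1 redo_depth=0
After op 2 (undo): buf='(empty)' undo_depth=0 redo_depth=1
After op 3 (type): buf='xyz' undo_depth=1 redo_depth=0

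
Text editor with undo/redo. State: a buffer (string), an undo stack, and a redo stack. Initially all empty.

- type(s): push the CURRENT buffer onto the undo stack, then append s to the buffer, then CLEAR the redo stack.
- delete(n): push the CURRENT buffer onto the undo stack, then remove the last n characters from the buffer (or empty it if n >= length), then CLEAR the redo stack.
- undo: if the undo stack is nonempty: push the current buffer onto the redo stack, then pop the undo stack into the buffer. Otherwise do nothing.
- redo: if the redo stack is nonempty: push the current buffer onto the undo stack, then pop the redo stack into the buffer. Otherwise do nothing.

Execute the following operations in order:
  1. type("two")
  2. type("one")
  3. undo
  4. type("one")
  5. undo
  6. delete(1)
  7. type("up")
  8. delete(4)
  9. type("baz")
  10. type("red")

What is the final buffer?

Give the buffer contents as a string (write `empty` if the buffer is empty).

After op 1 (type): buf='two' undo_depth=1 redo_depth=0
After op 2 (type): buf='twoone' undo_depth=2 redo_depth=0
After op 3 (undo): buf='two' undo_depth=1 redo_depth=1
After op 4 (type): buf='twoone' undo_depth=2 redo_depth=0
After op 5 (undo): buf='two' undo_depth=1 redo_depth=1
After op 6 (delete): buf='tw' undo_depth=2 redo_depth=0
After op 7 (type): buf='twup' undo_depth=3 redo_depth=0
After op 8 (delete): buf='(empty)' undo_depth=4 redo_depth=0
After op 9 (type): buf='baz' undo_depth=5 redo_depth=0
After op 10 (type): buf='bazred' undo_depth=6 redo_depth=0

Answer: bazred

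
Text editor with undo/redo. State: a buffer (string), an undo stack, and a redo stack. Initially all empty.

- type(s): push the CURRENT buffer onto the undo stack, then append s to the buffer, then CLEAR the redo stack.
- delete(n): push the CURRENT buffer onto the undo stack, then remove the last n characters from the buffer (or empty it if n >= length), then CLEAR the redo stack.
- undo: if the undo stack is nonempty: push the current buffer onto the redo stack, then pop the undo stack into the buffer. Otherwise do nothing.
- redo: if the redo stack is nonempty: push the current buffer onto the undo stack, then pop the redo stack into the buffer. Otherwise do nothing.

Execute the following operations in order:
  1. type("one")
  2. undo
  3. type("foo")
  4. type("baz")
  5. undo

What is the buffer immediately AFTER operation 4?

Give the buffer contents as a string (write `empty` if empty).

Answer: foobaz

Derivation:
After op 1 (type): buf='one' undo_depth=1 redo_depth=0
After op 2 (undo): buf='(empty)' undo_depth=0 redo_depth=1
After op 3 (type): buf='foo' undo_depth=1 redo_depth=0
After op 4 (type): buf='foobaz' undo_depth=2 redo_depth=0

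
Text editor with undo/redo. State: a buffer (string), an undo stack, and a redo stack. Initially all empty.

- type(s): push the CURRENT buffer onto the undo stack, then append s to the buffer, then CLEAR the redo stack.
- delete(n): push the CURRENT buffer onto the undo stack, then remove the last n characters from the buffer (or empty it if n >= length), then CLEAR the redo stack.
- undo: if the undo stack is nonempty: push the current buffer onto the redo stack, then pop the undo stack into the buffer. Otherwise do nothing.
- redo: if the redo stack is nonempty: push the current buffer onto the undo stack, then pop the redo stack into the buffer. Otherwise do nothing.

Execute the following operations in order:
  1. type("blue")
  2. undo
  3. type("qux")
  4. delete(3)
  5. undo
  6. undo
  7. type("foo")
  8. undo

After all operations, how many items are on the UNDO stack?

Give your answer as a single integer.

After op 1 (type): buf='blue' undo_depth=1 redo_depth=0
After op 2 (undo): buf='(empty)' undo_depth=0 redo_depth=1
After op 3 (type): buf='qux' undo_depth=1 redo_depth=0
After op 4 (delete): buf='(empty)' undo_depth=2 redo_depth=0
After op 5 (undo): buf='qux' undo_depth=1 redo_depth=1
After op 6 (undo): buf='(empty)' undo_depth=0 redo_depth=2
After op 7 (type): buf='foo' undo_depth=1 redo_depth=0
After op 8 (undo): buf='(empty)' undo_depth=0 redo_depth=1

Answer: 0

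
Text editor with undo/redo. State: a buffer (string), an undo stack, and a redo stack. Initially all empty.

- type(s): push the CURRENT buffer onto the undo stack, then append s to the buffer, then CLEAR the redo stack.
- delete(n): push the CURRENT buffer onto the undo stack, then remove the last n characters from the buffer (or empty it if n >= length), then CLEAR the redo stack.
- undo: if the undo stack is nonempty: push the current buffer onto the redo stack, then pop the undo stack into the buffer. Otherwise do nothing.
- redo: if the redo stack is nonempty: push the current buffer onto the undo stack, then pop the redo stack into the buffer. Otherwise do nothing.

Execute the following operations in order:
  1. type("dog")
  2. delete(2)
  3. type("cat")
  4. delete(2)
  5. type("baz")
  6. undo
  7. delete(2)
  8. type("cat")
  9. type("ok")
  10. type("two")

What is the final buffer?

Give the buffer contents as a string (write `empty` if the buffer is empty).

Answer: catoktwo

Derivation:
After op 1 (type): buf='dog' undo_depth=1 redo_depth=0
After op 2 (delete): buf='d' undo_depth=2 redo_depth=0
After op 3 (type): buf='dcat' undo_depth=3 redo_depth=0
After op 4 (delete): buf='dc' undo_depth=4 redo_depth=0
After op 5 (type): buf='dcbaz' undo_depth=5 redo_depth=0
After op 6 (undo): buf='dc' undo_depth=4 redo_depth=1
After op 7 (delete): buf='(empty)' undo_depth=5 redo_depth=0
After op 8 (type): buf='cat' undo_depth=6 redo_depth=0
After op 9 (type): buf='catok' undo_depth=7 redo_depth=0
After op 10 (type): buf='catoktwo' undo_depth=8 redo_depth=0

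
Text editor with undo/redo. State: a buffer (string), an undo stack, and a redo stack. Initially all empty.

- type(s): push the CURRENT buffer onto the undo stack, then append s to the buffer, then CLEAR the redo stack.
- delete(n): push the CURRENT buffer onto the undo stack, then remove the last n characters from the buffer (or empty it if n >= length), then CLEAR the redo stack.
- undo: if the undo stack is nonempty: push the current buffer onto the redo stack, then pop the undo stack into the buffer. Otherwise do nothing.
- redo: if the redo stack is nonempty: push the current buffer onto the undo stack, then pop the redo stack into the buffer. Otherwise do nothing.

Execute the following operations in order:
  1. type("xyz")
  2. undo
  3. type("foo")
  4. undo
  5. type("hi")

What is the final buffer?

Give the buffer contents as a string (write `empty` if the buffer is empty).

Answer: hi

Derivation:
After op 1 (type): buf='xyz' undo_depth=1 redo_depth=0
After op 2 (undo): buf='(empty)' undo_depth=0 redo_depth=1
After op 3 (type): buf='foo' undo_depth=1 redo_depth=0
After op 4 (undo): buf='(empty)' undo_depth=0 redo_depth=1
After op 5 (type): buf='hi' undo_depth=1 redo_depth=0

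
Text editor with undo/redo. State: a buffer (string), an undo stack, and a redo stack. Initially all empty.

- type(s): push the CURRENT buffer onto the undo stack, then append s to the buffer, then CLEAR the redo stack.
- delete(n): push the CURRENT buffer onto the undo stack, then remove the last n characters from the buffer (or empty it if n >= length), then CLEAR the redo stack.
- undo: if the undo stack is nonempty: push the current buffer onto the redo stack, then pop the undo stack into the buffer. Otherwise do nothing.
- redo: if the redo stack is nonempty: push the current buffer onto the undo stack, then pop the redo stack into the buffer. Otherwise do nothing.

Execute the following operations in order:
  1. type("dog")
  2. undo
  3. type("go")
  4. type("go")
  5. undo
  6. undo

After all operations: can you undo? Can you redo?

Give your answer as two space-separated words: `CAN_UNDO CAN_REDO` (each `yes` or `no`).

After op 1 (type): buf='dog' undo_depth=1 redo_depth=0
After op 2 (undo): buf='(empty)' undo_depth=0 redo_depth=1
After op 3 (type): buf='go' undo_depth=1 redo_depth=0
After op 4 (type): buf='gogo' undo_depth=2 redo_depth=0
After op 5 (undo): buf='go' undo_depth=1 redo_depth=1
After op 6 (undo): buf='(empty)' undo_depth=0 redo_depth=2

Answer: no yes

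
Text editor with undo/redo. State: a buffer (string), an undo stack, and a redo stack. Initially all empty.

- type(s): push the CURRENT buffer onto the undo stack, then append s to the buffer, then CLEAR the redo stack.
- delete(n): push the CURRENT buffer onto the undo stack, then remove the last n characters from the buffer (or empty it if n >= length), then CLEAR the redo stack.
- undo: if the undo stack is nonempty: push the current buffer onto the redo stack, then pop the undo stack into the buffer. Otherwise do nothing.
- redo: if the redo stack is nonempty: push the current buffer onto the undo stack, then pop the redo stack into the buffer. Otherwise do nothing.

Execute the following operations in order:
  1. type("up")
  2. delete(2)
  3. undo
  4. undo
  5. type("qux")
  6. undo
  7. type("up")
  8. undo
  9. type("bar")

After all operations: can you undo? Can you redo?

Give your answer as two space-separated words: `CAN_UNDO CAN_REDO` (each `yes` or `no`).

Answer: yes no

Derivation:
After op 1 (type): buf='up' undo_depth=1 redo_depth=0
After op 2 (delete): buf='(empty)' undo_depth=2 redo_depth=0
After op 3 (undo): buf='up' undo_depth=1 redo_depth=1
After op 4 (undo): buf='(empty)' undo_depth=0 redo_depth=2
After op 5 (type): buf='qux' undo_depth=1 redo_depth=0
After op 6 (undo): buf='(empty)' undo_depth=0 redo_depth=1
After op 7 (type): buf='up' undo_depth=1 redo_depth=0
After op 8 (undo): buf='(empty)' undo_depth=0 redo_depth=1
After op 9 (type): buf='bar' undo_depth=1 redo_depth=0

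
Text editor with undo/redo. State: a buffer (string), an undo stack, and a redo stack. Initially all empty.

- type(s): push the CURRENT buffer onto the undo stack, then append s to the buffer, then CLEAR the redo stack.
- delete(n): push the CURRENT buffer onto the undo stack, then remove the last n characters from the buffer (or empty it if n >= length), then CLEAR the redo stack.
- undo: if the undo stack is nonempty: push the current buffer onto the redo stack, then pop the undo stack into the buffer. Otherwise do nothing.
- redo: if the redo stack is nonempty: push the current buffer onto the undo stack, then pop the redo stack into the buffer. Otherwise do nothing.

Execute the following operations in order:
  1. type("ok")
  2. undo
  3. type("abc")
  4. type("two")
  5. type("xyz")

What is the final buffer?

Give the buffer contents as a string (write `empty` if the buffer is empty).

Answer: abctwoxyz

Derivation:
After op 1 (type): buf='ok' undo_depth=1 redo_depth=0
After op 2 (undo): buf='(empty)' undo_depth=0 redo_depth=1
After op 3 (type): buf='abc' undo_depth=1 redo_depth=0
After op 4 (type): buf='abctwo' undo_depth=2 redo_depth=0
After op 5 (type): buf='abctwoxyz' undo_depth=3 redo_depth=0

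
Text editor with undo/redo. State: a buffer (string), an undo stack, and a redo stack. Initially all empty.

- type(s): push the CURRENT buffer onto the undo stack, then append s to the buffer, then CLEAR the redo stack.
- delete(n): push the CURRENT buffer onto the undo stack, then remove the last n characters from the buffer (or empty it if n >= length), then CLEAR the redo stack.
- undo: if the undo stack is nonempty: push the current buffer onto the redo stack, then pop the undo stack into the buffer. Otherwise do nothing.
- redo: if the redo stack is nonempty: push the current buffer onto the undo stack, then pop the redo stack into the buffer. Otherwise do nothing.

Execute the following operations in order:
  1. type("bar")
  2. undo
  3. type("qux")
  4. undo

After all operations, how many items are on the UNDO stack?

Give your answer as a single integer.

After op 1 (type): buf='bar' undo_depth=1 redo_depth=0
After op 2 (undo): buf='(empty)' undo_depth=0 redo_depth=1
After op 3 (type): buf='qux' undo_depth=1 redo_depth=0
After op 4 (undo): buf='(empty)' undo_depth=0 redo_depth=1

Answer: 0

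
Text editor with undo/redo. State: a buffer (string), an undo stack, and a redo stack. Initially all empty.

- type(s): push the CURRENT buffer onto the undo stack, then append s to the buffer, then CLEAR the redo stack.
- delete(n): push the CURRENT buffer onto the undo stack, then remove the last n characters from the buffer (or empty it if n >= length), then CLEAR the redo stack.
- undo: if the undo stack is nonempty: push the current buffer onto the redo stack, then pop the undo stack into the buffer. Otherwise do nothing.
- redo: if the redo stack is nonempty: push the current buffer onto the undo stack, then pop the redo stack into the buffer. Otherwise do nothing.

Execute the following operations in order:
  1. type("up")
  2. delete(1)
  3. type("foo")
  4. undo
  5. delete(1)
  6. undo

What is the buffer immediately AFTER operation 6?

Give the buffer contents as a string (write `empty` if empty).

Answer: u

Derivation:
After op 1 (type): buf='up' undo_depth=1 redo_depth=0
After op 2 (delete): buf='u' undo_depth=2 redo_depth=0
After op 3 (type): buf='ufoo' undo_depth=3 redo_depth=0
After op 4 (undo): buf='u' undo_depth=2 redo_depth=1
After op 5 (delete): buf='(empty)' undo_depth=3 redo_depth=0
After op 6 (undo): buf='u' undo_depth=2 redo_depth=1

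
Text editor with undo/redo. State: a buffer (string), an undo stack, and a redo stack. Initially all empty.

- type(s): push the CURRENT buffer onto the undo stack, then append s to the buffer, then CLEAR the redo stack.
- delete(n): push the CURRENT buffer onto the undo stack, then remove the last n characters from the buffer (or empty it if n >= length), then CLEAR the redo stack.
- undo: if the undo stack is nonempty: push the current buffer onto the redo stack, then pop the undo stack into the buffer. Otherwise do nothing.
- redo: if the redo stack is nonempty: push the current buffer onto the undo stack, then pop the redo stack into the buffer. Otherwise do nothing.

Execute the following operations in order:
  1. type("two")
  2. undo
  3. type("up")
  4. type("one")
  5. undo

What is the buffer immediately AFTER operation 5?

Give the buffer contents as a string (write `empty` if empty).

After op 1 (type): buf='two' undo_depth=1 redo_depth=0
After op 2 (undo): buf='(empty)' undo_depth=0 redo_depth=1
After op 3 (type): buf='up' undo_depth=1 redo_depth=0
After op 4 (type): buf='upone' undo_depth=2 redo_depth=0
After op 5 (undo): buf='up' undo_depth=1 redo_depth=1

Answer: up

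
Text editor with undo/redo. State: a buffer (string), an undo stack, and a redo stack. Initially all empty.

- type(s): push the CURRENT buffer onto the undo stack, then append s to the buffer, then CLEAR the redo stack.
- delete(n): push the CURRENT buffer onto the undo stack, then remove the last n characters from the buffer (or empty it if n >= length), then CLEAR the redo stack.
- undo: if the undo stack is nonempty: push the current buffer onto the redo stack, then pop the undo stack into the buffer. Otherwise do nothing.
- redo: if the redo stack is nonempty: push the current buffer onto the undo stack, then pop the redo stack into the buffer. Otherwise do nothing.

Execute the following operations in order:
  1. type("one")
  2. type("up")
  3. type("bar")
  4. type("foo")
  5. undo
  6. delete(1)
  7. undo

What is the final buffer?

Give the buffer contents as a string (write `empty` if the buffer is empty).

After op 1 (type): buf='one' undo_depth=1 redo_depth=0
After op 2 (type): buf='oneup' undo_depth=2 redo_depth=0
After op 3 (type): buf='oneupbar' undo_depth=3 redo_depth=0
After op 4 (type): buf='oneupbarfoo' undo_depth=4 redo_depth=0
After op 5 (undo): buf='oneupbar' undo_depth=3 redo_depth=1
After op 6 (delete): buf='oneupba' undo_depth=4 redo_depth=0
After op 7 (undo): buf='oneupbar' undo_depth=3 redo_depth=1

Answer: oneupbar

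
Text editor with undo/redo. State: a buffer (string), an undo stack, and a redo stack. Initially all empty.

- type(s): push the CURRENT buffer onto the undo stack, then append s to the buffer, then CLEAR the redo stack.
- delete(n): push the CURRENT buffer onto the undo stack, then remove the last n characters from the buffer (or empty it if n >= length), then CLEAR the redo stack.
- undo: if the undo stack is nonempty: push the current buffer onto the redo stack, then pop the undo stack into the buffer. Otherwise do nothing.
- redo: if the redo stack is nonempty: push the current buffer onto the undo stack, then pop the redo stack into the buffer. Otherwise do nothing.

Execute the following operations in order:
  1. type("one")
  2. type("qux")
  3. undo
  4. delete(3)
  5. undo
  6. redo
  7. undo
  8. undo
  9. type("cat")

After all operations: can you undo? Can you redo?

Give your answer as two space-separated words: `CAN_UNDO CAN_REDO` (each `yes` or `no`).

After op 1 (type): buf='one' undo_depth=1 redo_depth=0
After op 2 (type): buf='onequx' undo_depth=2 redo_depth=0
After op 3 (undo): buf='one' undo_depth=1 redo_depth=1
After op 4 (delete): buf='(empty)' undo_depth=2 redo_depth=0
After op 5 (undo): buf='one' undo_depth=1 redo_depth=1
After op 6 (redo): buf='(empty)' undo_depth=2 redo_depth=0
After op 7 (undo): buf='one' undo_depth=1 redo_depth=1
After op 8 (undo): buf='(empty)' undo_depth=0 redo_depth=2
After op 9 (type): buf='cat' undo_depth=1 redo_depth=0

Answer: yes no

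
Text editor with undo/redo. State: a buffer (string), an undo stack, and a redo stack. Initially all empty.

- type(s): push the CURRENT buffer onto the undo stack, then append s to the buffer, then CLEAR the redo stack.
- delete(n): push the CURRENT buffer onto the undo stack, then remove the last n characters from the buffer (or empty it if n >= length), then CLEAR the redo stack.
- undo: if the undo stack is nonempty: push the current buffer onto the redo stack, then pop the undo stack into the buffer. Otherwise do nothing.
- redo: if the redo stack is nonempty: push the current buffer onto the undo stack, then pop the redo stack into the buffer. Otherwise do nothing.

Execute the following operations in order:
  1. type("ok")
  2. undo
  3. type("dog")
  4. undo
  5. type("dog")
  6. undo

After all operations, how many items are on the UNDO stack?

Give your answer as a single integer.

After op 1 (type): buf='ok' undo_depth=1 redo_depth=0
After op 2 (undo): buf='(empty)' undo_depth=0 redo_depth=1
After op 3 (type): buf='dog' undo_depth=1 redo_depth=0
After op 4 (undo): buf='(empty)' undo_depth=0 redo_depth=1
After op 5 (type): buf='dog' undo_depth=1 redo_depth=0
After op 6 (undo): buf='(empty)' undo_depth=0 redo_depth=1

Answer: 0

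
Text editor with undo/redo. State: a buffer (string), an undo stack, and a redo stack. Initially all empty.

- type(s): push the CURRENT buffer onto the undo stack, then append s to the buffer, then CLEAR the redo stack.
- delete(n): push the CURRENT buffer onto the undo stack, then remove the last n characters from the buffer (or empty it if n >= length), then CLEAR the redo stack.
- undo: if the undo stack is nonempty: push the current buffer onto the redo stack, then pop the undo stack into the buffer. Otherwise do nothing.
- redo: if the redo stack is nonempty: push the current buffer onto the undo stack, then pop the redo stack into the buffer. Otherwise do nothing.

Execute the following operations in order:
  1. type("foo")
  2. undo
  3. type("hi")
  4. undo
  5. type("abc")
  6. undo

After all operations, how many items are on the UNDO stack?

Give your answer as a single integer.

Answer: 0

Derivation:
After op 1 (type): buf='foo' undo_depth=1 redo_depth=0
After op 2 (undo): buf='(empty)' undo_depth=0 redo_depth=1
After op 3 (type): buf='hi' undo_depth=1 redo_depth=0
After op 4 (undo): buf='(empty)' undo_depth=0 redo_depth=1
After op 5 (type): buf='abc' undo_depth=1 redo_depth=0
After op 6 (undo): buf='(empty)' undo_depth=0 redo_depth=1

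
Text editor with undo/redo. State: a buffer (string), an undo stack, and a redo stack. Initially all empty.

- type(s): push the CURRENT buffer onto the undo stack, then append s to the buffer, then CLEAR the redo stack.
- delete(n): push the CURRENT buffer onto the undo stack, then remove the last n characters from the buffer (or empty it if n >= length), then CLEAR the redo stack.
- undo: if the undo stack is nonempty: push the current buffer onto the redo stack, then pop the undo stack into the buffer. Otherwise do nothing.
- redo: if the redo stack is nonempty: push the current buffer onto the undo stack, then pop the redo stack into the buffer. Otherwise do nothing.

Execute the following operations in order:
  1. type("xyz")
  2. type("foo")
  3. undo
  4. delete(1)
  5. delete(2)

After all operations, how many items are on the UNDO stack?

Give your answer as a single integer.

After op 1 (type): buf='xyz' undo_depth=1 redo_depth=0
After op 2 (type): buf='xyzfoo' undo_depth=2 redo_depth=0
After op 3 (undo): buf='xyz' undo_depth=1 redo_depth=1
After op 4 (delete): buf='xy' undo_depth=2 redo_depth=0
After op 5 (delete): buf='(empty)' undo_depth=3 redo_depth=0

Answer: 3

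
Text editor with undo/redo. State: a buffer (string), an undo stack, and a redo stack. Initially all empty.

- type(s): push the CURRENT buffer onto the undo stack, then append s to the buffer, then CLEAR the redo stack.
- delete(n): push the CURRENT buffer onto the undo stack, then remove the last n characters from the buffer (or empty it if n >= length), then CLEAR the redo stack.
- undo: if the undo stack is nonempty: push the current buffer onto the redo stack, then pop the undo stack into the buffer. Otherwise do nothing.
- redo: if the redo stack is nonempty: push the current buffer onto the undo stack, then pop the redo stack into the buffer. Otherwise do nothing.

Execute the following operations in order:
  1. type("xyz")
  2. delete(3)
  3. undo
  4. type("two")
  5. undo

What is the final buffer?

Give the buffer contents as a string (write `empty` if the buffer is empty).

Answer: xyz

Derivation:
After op 1 (type): buf='xyz' undo_depth=1 redo_depth=0
After op 2 (delete): buf='(empty)' undo_depth=2 redo_depth=0
After op 3 (undo): buf='xyz' undo_depth=1 redo_depth=1
After op 4 (type): buf='xyztwo' undo_depth=2 redo_depth=0
After op 5 (undo): buf='xyz' undo_depth=1 redo_depth=1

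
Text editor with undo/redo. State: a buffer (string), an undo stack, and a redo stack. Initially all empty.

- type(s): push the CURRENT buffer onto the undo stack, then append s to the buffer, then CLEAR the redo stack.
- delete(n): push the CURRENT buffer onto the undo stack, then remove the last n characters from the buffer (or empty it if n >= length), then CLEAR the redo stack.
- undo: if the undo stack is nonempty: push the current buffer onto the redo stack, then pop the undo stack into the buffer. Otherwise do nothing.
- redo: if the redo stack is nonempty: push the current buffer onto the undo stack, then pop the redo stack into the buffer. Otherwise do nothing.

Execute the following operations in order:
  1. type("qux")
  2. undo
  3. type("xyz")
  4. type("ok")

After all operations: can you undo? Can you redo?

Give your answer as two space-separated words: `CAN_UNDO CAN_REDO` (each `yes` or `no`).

After op 1 (type): buf='qux' undo_depth=1 redo_depth=0
After op 2 (undo): buf='(empty)' undo_depth=0 redo_depth=1
After op 3 (type): buf='xyz' undo_depth=1 redo_depth=0
After op 4 (type): buf='xyzok' undo_depth=2 redo_depth=0

Answer: yes no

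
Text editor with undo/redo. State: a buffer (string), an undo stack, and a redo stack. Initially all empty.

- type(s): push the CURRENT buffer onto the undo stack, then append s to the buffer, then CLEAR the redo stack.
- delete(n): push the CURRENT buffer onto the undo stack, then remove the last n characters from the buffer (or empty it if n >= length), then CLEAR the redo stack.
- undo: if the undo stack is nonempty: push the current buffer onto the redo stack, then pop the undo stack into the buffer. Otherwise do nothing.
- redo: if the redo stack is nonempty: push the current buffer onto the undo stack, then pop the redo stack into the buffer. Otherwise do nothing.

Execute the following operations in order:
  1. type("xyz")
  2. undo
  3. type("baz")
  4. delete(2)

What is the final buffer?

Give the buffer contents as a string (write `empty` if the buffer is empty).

After op 1 (type): buf='xyz' undo_depth=1 redo_depth=0
After op 2 (undo): buf='(empty)' undo_depth=0 redo_depth=1
After op 3 (type): buf='baz' undo_depth=1 redo_depth=0
After op 4 (delete): buf='b' undo_depth=2 redo_depth=0

Answer: b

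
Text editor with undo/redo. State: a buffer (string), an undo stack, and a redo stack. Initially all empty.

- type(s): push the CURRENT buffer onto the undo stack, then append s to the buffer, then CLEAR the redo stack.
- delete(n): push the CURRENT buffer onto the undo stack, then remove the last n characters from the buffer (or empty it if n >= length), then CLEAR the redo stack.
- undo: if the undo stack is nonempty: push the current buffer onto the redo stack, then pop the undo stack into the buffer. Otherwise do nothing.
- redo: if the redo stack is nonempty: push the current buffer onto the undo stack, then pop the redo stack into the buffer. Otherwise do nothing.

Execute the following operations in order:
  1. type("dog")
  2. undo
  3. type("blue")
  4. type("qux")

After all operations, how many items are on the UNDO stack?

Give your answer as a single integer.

After op 1 (type): buf='dog' undo_depth=1 redo_depth=0
After op 2 (undo): buf='(empty)' undo_depth=0 redo_depth=1
After op 3 (type): buf='blue' undo_depth=1 redo_depth=0
After op 4 (type): buf='bluequx' undo_depth=2 redo_depth=0

Answer: 2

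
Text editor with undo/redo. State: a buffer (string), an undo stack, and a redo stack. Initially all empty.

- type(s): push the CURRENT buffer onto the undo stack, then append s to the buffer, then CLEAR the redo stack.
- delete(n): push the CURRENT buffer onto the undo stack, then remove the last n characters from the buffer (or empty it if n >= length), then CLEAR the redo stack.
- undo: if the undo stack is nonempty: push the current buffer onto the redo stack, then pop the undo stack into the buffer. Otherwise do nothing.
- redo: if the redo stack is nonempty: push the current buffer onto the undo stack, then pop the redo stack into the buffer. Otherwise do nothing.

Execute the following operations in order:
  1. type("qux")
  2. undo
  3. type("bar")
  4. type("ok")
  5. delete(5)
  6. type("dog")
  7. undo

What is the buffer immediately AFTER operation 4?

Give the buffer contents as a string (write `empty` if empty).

Answer: barok

Derivation:
After op 1 (type): buf='qux' undo_depth=1 redo_depth=0
After op 2 (undo): buf='(empty)' undo_depth=0 redo_depth=1
After op 3 (type): buf='bar' undo_depth=1 redo_depth=0
After op 4 (type): buf='barok' undo_depth=2 redo_depth=0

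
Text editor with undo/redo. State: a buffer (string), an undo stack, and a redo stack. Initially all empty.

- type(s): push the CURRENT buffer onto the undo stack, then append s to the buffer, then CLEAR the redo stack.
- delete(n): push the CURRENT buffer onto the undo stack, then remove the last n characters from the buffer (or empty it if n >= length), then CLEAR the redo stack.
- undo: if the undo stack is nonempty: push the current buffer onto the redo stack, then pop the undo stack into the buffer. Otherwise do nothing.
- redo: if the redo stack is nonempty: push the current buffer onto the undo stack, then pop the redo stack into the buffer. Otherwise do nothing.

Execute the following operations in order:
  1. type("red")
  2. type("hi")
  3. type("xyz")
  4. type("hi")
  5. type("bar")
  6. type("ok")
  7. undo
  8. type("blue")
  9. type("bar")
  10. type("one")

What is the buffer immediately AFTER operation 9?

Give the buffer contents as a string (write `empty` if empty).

Answer: redhixyzhibarbluebar

Derivation:
After op 1 (type): buf='red' undo_depth=1 redo_depth=0
After op 2 (type): buf='redhi' undo_depth=2 redo_depth=0
After op 3 (type): buf='redhixyz' undo_depth=3 redo_depth=0
After op 4 (type): buf='redhixyzhi' undo_depth=4 redo_depth=0
After op 5 (type): buf='redhixyzhibar' undo_depth=5 redo_depth=0
After op 6 (type): buf='redhixyzhibarok' undo_depth=6 redo_depth=0
After op 7 (undo): buf='redhixyzhibar' undo_depth=5 redo_depth=1
After op 8 (type): buf='redhixyzhibarblue' undo_depth=6 redo_depth=0
After op 9 (type): buf='redhixyzhibarbluebar' undo_depth=7 redo_depth=0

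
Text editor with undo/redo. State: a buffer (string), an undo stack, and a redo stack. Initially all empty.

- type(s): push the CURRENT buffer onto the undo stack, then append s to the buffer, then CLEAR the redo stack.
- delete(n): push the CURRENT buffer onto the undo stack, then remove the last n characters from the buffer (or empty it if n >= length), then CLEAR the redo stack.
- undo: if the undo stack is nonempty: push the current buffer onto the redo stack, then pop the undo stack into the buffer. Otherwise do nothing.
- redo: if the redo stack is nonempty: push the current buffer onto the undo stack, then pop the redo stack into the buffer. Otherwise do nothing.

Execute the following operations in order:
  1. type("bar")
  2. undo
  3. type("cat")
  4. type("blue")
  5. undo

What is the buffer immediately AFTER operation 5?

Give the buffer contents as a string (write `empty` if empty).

After op 1 (type): buf='bar' undo_depth=1 redo_depth=0
After op 2 (undo): buf='(empty)' undo_depth=0 redo_depth=1
After op 3 (type): buf='cat' undo_depth=1 redo_depth=0
After op 4 (type): buf='catblue' undo_depth=2 redo_depth=0
After op 5 (undo): buf='cat' undo_depth=1 redo_depth=1

Answer: cat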